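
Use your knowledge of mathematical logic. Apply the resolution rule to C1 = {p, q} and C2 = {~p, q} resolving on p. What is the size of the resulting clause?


Remove p from C1 and ~p from C2.
C1 remainder: {q}
C2 remainder: {q}
Union (resolvent): {q}
Resolvent has 1 literal(s).

1


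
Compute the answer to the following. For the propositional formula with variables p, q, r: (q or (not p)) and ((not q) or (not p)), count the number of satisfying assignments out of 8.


Evaluate all 8 assignments for p, q, r:
p=0, q=0, r=0: 1
p=0, q=0, r=1: 1
p=0, q=1, r=0: 1
p=0, q=1, r=1: 1
p=1, q=0, r=0: 0
p=1, q=0, r=1: 0
p=1, q=1, r=0: 0
p=1, q=1, r=1: 0
Satisfying count = 4

4


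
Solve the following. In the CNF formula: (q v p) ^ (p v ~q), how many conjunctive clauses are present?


A CNF formula is a conjunction of clauses.
Clauses are separated by ^.
Counting the conjuncts: 2 clauses.

2


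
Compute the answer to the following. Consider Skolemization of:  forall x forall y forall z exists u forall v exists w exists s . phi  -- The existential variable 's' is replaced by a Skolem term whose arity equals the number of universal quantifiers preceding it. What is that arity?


Quantifier prefix: forall x forall y forall z exists u forall v exists w exists s
's' is existentially quantified at position 7.
Universal variables preceding it: x, y, z, v
Skolem function arity = 4

4


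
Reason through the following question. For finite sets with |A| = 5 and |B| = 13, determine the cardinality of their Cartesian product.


The Cartesian product A x B contains all ordered pairs (a, b).
|A x B| = |A| * |B| = 5 * 13 = 65

65


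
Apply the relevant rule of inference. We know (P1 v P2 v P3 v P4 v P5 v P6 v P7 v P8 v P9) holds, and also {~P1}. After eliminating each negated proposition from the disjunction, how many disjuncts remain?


Original disjuncts (9): P1, P2, P3, P4, P5, P6, P7, P8, P9
Negated (eliminate): ~P1
Remaining disjuncts: P2, P3, P4, P5, P6, P7, P8, P9
Count = 9 - 1 = 8

8


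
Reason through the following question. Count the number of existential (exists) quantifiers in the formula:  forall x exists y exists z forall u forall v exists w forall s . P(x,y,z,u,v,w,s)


Quantifier prefix: forall x exists y exists z forall u forall v exists w forall s
Mark each quantifier type:
  U E E U U E U
Universal count = 4, Existential count = 3
Asked for existential (exists) quantifiers: 3

3


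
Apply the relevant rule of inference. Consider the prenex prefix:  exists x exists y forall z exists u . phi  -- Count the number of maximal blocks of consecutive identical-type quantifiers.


Quantifier-type sequence: E E A E  (A=forall, E=exists)
Group into maximal same-type runs:
  Ex2 | Ax1 | Ex1
Number of blocks = 3

3


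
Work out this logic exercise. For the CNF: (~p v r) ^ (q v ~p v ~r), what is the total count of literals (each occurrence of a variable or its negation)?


Counting literals in each clause:
Clause 1: 2 literal(s)
Clause 2: 3 literal(s)
Total = 5

5


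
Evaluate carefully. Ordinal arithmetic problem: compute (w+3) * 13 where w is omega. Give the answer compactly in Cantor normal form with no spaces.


Compute (w+3) * 13.
Ordinal * is associative and left-distributive over +, but NOT commutative; for finite n>1, n*w = w but w*n stays w*n.
(w+3) * 13 = (w+3) repeated 13 times. Each intermediate +3 is absorbed by the following w; only the last survives: w*13+3.
Result = w*13+3

w*13+3


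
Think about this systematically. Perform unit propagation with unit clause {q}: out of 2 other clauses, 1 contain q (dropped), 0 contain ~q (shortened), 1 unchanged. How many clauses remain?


Satisfied (removed): 1
Shortened (remain): 0
Unchanged (remain): 1
Remaining = 0 + 1 = 1

1


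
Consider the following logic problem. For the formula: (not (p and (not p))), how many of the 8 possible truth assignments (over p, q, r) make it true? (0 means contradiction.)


Check all 8 assignments:
p=0, q=0, r=0: 1
p=0, q=0, r=1: 1
p=0, q=1, r=0: 1
p=0, q=1, r=1: 1
p=1, q=0, r=0: 1
p=1, q=0, r=1: 1
p=1, q=1, r=0: 1
p=1, q=1, r=1: 1
Count of True = 8

8


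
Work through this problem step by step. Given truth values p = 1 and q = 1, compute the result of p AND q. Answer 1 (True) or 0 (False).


p = 1, q = 1
Operation: p AND q
Evaluate: 1 AND 1 = 1

1


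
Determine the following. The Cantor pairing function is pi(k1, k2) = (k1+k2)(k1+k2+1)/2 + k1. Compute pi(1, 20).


k1 + k2 = 21
(k1+k2)(k1+k2+1)/2 = 21 * 22 / 2 = 231
pi = 231 + 1 = 232

232


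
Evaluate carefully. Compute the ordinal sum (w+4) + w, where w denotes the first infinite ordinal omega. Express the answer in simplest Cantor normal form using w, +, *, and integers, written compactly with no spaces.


Compute (w+4) + w.
Ordinal + is associative but NOT commutative; for finite n>0, n + w = w but w + n stays w+n.
(w+4) + w = w + (4+w) = w + w = w*2 (the finite tail 4 is absorbed by the right w).
Result = w*2

w*2


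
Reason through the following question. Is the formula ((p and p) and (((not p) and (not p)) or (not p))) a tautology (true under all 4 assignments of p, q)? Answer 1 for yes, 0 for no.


Check all 4 assignments:
p=0, q=0: 0
p=0, q=1: 0
p=1, q=0: 0
p=1, q=1: 0
Satisfying count = 0/4.
Tautology iff count = 4: no.

0


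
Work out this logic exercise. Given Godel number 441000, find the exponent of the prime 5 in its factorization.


Factorize 441000 by dividing by 5 repeatedly.
Division steps: 5 divides 441000 exactly 3 time(s).
Exponent of 5 = 3

3


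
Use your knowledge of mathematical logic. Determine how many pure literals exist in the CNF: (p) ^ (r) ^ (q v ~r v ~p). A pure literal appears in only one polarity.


Check each variable for pure literal status:
p: mixed (not pure)
q: pure positive
r: mixed (not pure)
Pure literal count = 1

1


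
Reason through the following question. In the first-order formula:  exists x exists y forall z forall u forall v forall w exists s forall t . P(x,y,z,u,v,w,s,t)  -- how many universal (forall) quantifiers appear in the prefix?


Quantifier prefix: exists x exists y forall z forall u forall v forall w exists s forall t
Mark each quantifier type:
  E E U U U U E U
Universal count = 5, Existential count = 3
Asked for universal (forall) quantifiers: 5

5


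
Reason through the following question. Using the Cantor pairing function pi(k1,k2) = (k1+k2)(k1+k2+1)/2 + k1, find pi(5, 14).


k1 + k2 = 19
(k1+k2)(k1+k2+1)/2 = 19 * 20 / 2 = 190
pi = 190 + 5 = 195

195


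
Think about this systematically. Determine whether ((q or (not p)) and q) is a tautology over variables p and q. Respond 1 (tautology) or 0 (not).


Check all 4 assignments:
p=0, q=0: 0
p=0, q=1: 1
p=1, q=0: 0
p=1, q=1: 1
Satisfying count = 2/4.
Tautology iff count = 4: no.

0


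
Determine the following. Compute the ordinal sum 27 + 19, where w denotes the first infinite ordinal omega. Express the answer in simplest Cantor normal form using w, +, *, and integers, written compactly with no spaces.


Compute 27 + 19.
Ordinal + is associative but NOT commutative; for finite n>0, n + w = w but w + n stays w+n.
Both operands finite; ordinal + agrees with natural +: 27 + 19 = 46.
Result = 46

46


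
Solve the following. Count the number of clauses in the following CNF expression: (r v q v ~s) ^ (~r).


A CNF formula is a conjunction of clauses.
Clauses are separated by ^.
Counting the conjuncts: 2 clauses.

2


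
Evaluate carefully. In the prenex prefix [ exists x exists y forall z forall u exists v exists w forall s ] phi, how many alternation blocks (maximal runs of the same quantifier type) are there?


Quantifier-type sequence: E E A A E E A  (A=forall, E=exists)
Group into maximal same-type runs:
  Ex2 | Ax2 | Ex2 | Ax1
Number of blocks = 4

4


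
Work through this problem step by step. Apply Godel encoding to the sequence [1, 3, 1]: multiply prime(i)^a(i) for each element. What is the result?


Encode each element as an exponent of the corresponding prime:
  2^1 = 2
  3^3 = 27
  5^1 = 5
Product = 2 * 27 * 5 = 270

270


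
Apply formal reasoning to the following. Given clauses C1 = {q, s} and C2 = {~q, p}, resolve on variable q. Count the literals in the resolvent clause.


Remove q from C1 and ~q from C2.
C1 remainder: {s}
C2 remainder: {p}
Union (resolvent): {p, s}
Resolvent has 2 literal(s).

2


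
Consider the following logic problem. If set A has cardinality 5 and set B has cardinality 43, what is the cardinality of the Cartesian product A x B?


The Cartesian product A x B contains all ordered pairs (a, b).
|A x B| = |A| * |B| = 5 * 43 = 215

215


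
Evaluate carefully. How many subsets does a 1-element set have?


The power set of a set with n elements has 2^n elements.
|P(S)| = 2^1 = 2

2


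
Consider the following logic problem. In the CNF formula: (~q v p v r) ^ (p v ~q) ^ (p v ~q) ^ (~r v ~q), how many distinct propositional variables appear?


Identify each variable that appears in the formula.
Variables found: p, q, r
Count = 3

3


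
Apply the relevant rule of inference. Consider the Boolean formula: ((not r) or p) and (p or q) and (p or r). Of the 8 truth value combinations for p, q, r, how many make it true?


Evaluate all 8 assignments for p, q, r:
p=0, q=0, r=0: 0
p=0, q=0, r=1: 0
p=0, q=1, r=0: 0
p=0, q=1, r=1: 0
p=1, q=0, r=0: 1
p=1, q=0, r=1: 1
p=1, q=1, r=0: 1
p=1, q=1, r=1: 1
Satisfying count = 4

4


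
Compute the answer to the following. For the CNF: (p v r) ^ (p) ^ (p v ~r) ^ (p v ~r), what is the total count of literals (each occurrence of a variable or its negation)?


Counting literals in each clause:
Clause 1: 2 literal(s)
Clause 2: 1 literal(s)
Clause 3: 2 literal(s)
Clause 4: 2 literal(s)
Total = 7

7


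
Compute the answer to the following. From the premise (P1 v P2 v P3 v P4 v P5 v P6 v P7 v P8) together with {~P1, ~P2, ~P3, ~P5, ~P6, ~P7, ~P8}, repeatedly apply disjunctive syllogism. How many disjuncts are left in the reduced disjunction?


Original disjuncts (8): P1, P2, P3, P4, P5, P6, P7, P8
Negated (eliminate): ~P1, ~P2, ~P3, ~P5, ~P6, ~P7, ~P8
Remaining disjuncts: P4
Count = 8 - 7 = 1

1


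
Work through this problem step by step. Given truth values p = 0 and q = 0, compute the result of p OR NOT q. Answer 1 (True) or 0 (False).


p = 0, q = 0
Operation: p OR NOT q
Evaluate: 0 OR NOT 0 = 1

1


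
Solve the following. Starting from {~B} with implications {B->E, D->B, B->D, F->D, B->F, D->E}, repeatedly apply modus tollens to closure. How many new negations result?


Initial negated facts: {~B}
Apply modus tollens to closure:
  ~B and D->B  =>  ~D
  ~D and F->D  =>  ~F
Final negated: {~B, ~D, ~F}
New negations: {~D, ~F}
Count = 2

2


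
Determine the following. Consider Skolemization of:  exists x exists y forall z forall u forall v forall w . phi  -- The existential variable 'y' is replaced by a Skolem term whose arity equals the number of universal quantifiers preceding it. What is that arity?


Quantifier prefix: exists x exists y forall z forall u forall v forall w
'y' is existentially quantified at position 2.
No universal quantifiers precede it.
Skolem function arity = 0 (a Skolem constant)

0


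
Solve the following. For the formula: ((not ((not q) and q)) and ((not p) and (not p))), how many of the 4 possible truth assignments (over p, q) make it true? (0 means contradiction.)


Check all 4 assignments:
p=0, q=0: 1
p=0, q=1: 1
p=1, q=0: 0
p=1, q=1: 0
Count of True = 2

2


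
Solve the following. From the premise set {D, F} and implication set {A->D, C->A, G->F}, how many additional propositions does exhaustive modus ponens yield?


Initial facts: {D, F}
Apply modus ponens to closure:
  (no implication fires)
Final known: {D, F}
New propositions: {(none)}
Count = 0

0


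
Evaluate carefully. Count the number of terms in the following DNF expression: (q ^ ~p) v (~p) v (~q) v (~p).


A DNF formula is a disjunction of terms (conjunctions).
Terms are separated by v.
Counting the disjuncts: 4 terms.

4


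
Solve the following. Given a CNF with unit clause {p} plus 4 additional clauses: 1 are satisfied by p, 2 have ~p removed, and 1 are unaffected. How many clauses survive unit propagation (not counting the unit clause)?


Satisfied (removed): 1
Shortened (remain): 2
Unchanged (remain): 1
Remaining = 2 + 1 = 3

3


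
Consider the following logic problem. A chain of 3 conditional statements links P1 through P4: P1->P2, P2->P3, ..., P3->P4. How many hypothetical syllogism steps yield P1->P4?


With 3 implications in a chain connecting 4 propositions:
P1->P2, P2->P3, ..., P3->P4
Steps needed = (number of implications) - 1 = 3 - 1 = 2

2


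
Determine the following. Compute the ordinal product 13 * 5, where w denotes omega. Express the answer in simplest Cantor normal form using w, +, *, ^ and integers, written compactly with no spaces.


Compute 13 * 5.
Ordinal * is associative and left-distributive over +, but NOT commutative; for finite n>1, n*w = w but w*n stays w*n.
Both finite; ordinal * agrees with natural *: 13 * 5 = 65.
Result = 65

65


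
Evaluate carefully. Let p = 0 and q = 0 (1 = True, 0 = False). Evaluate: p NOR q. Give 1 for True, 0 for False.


p = 0, q = 0
Operation: p NOR q
Evaluate: 0 NOR 0 = 1

1


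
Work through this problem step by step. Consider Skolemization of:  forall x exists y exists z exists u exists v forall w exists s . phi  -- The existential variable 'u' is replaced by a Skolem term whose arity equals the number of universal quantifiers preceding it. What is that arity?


Quantifier prefix: forall x exists y exists z exists u exists v forall w exists s
'u' is existentially quantified at position 4.
Universal variables preceding it: x
Skolem function arity = 1

1


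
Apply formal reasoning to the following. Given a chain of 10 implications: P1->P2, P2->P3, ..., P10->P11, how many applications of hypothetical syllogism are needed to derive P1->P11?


With 10 implications in a chain connecting 11 propositions:
P1->P2, P2->P3, ..., P10->P11
Steps needed = (number of implications) - 1 = 10 - 1 = 9

9


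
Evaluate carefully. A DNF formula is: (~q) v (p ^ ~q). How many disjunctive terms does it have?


A DNF formula is a disjunction of terms (conjunctions).
Terms are separated by v.
Counting the disjuncts: 2 terms.

2


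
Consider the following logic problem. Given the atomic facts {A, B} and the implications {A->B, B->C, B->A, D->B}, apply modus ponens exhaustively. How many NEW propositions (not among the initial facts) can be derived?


Initial facts: {A, B}
Apply modus ponens to closure:
  B and B->C  =>  C
Final known: {A, B, C}
New propositions: {C}
Count = 1

1


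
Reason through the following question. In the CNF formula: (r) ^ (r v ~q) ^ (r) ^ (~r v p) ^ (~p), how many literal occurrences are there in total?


Counting literals in each clause:
Clause 1: 1 literal(s)
Clause 2: 2 literal(s)
Clause 3: 1 literal(s)
Clause 4: 2 literal(s)
Clause 5: 1 literal(s)
Total = 7

7


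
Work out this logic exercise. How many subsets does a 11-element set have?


The power set of a set with n elements has 2^n elements.
|P(S)| = 2^11 = 2048

2048


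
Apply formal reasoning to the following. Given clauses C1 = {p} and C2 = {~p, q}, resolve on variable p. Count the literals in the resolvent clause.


Remove p from C1 and ~p from C2.
C1 remainder: {}
C2 remainder: {q}
Union (resolvent): {q}
Resolvent has 1 literal(s).

1


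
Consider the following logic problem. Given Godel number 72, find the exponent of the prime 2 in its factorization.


Factorize 72 by dividing by 2 repeatedly.
Division steps: 2 divides 72 exactly 3 time(s).
Exponent of 2 = 3

3


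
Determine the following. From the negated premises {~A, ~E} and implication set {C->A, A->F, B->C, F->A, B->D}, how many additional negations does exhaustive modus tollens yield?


Initial negated facts: {~A, ~E}
Apply modus tollens to closure:
  ~A and C->A  =>  ~C
  ~C and B->C  =>  ~B
  ~A and F->A  =>  ~F
Final negated: {~A, ~B, ~C, ~E, ~F}
New negations: {~B, ~C, ~F}
Count = 3

3


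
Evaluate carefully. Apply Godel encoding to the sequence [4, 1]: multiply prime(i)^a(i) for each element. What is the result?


Encode each element as an exponent of the corresponding prime:
  2^4 = 16
  3^1 = 3
Product = 16 * 3 = 48

48


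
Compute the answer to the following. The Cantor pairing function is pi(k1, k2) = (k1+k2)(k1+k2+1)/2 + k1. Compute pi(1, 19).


k1 + k2 = 20
(k1+k2)(k1+k2+1)/2 = 20 * 21 / 2 = 210
pi = 210 + 1 = 211

211


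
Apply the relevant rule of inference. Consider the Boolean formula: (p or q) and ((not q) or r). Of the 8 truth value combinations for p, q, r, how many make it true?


Evaluate all 8 assignments for p, q, r:
p=0, q=0, r=0: 0
p=0, q=0, r=1: 0
p=0, q=1, r=0: 0
p=0, q=1, r=1: 1
p=1, q=0, r=0: 1
p=1, q=0, r=1: 1
p=1, q=1, r=0: 0
p=1, q=1, r=1: 1
Satisfying count = 4

4


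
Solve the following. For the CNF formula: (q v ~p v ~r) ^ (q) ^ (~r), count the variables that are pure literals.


Check each variable for pure literal status:
p: pure negative
q: pure positive
r: pure negative
Pure literal count = 3

3


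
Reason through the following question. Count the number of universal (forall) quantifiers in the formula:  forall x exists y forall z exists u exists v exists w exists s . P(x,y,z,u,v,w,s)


Quantifier prefix: forall x exists y forall z exists u exists v exists w exists s
Mark each quantifier type:
  U E U E E E E
Universal count = 2, Existential count = 5
Asked for universal (forall) quantifiers: 2

2


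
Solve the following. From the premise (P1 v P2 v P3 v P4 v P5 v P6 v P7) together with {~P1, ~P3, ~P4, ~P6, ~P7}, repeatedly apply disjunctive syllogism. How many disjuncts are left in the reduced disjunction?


Original disjuncts (7): P1, P2, P3, P4, P5, P6, P7
Negated (eliminate): ~P1, ~P3, ~P4, ~P6, ~P7
Remaining disjuncts: P2, P5
Count = 7 - 5 = 2

2


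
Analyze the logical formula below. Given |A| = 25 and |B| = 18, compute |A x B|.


The Cartesian product A x B contains all ordered pairs (a, b).
|A x B| = |A| * |B| = 25 * 18 = 450

450


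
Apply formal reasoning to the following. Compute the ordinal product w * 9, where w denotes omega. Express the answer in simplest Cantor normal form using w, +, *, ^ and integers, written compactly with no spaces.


Compute w * 9.
Ordinal * is associative and left-distributive over +, but NOT commutative; for finite n>1, n*w = w but w*n stays w*n.
w * 9 means 9 copies of w concatenated: w*9.
Result = w*9

w*9


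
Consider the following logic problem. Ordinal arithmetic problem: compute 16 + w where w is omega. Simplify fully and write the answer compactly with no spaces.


Compute 16 + w.
Ordinal + is associative but NOT commutative; for finite n>0, n + w = w but w + n stays w+n.
Any finite left addend is absorbed by w on the right: 16 + w = w.
Result = w

w


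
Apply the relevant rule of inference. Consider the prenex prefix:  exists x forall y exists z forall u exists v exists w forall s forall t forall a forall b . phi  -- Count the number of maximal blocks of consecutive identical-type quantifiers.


Quantifier-type sequence: E A E A E E A A A A  (A=forall, E=exists)
Group into maximal same-type runs:
  Ex1 | Ax1 | Ex1 | Ax1 | Ex2 | Ax4
Number of blocks = 6

6


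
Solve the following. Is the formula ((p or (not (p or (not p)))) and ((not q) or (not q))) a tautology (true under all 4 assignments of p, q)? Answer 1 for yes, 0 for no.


Check all 4 assignments:
p=0, q=0: 0
p=0, q=1: 0
p=1, q=0: 1
p=1, q=1: 0
Satisfying count = 1/4.
Tautology iff count = 4: no.

0


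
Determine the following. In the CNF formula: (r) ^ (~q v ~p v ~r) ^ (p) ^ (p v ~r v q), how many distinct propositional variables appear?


Identify each variable that appears in the formula.
Variables found: p, q, r
Count = 3

3


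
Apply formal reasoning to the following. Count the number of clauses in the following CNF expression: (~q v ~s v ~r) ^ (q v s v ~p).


A CNF formula is a conjunction of clauses.
Clauses are separated by ^.
Counting the conjuncts: 2 clauses.

2


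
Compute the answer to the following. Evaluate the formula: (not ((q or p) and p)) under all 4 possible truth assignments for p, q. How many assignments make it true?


Check all 4 assignments:
p=0, q=0: 1
p=0, q=1: 1
p=1, q=0: 0
p=1, q=1: 0
Count of True = 2

2


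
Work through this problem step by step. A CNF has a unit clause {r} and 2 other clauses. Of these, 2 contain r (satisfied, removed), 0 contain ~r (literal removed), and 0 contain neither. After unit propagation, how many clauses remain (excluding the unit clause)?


Satisfied (removed): 2
Shortened (remain): 0
Unchanged (remain): 0
Remaining = 0 + 0 = 0

0


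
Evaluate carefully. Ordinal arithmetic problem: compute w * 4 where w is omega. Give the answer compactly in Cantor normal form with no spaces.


Compute w * 4.
Ordinal * is associative and left-distributive over +, but NOT commutative; for finite n>1, n*w = w but w*n stays w*n.
w * 4 means 4 copies of w concatenated: w*4.
Result = w*4

w*4


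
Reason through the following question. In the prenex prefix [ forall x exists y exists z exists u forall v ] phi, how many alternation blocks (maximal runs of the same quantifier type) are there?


Quantifier-type sequence: A E E E A  (A=forall, E=exists)
Group into maximal same-type runs:
  Ax1 | Ex3 | Ax1
Number of blocks = 3

3


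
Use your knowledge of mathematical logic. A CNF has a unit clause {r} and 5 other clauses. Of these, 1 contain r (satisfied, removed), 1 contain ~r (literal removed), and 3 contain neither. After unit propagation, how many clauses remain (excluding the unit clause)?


Satisfied (removed): 1
Shortened (remain): 1
Unchanged (remain): 3
Remaining = 1 + 3 = 4

4


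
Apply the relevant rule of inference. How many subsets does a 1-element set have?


The power set of a set with n elements has 2^n elements.
|P(S)| = 2^1 = 2

2


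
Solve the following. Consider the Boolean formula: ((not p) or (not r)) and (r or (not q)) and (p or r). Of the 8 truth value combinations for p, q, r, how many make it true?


Evaluate all 8 assignments for p, q, r:
p=0, q=0, r=0: 0
p=0, q=0, r=1: 1
p=0, q=1, r=0: 0
p=0, q=1, r=1: 1
p=1, q=0, r=0: 1
p=1, q=0, r=1: 0
p=1, q=1, r=0: 0
p=1, q=1, r=1: 0
Satisfying count = 3

3


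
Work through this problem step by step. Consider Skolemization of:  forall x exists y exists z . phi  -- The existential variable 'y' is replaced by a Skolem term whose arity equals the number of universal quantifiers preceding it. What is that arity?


Quantifier prefix: forall x exists y exists z
'y' is existentially quantified at position 2.
Universal variables preceding it: x
Skolem function arity = 1

1


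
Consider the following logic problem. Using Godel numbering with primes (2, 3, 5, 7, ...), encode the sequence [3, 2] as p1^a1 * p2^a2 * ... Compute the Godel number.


Encode each element as an exponent of the corresponding prime:
  2^3 = 8
  3^2 = 9
Product = 8 * 9 = 72

72


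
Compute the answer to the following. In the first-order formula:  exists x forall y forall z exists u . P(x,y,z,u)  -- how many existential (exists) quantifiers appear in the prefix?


Quantifier prefix: exists x forall y forall z exists u
Mark each quantifier type:
  E U U E
Universal count = 2, Existential count = 2
Asked for existential (exists) quantifiers: 2

2


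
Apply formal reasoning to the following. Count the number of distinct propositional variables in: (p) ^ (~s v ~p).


Identify each variable that appears in the formula.
Variables found: p, s
Count = 2

2


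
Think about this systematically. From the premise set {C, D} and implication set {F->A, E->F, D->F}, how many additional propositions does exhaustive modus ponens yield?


Initial facts: {C, D}
Apply modus ponens to closure:
  D and D->F  =>  F
  F and F->A  =>  A
Final known: {A, C, D, F}
New propositions: {A, F}
Count = 2

2


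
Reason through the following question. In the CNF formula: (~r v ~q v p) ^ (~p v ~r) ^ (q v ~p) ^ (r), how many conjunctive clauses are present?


A CNF formula is a conjunction of clauses.
Clauses are separated by ^.
Counting the conjuncts: 4 clauses.

4


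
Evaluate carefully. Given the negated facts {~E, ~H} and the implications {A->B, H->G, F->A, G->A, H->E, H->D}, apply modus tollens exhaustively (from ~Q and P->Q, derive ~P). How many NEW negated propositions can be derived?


Initial negated facts: {~E, ~H}
Apply modus tollens to closure:
  (no implication fires)
Final negated: {~E, ~H}
New negations: {(none)}
Count = 0

0


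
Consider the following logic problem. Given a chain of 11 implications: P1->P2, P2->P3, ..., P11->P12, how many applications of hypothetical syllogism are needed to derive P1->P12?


With 11 implications in a chain connecting 12 propositions:
P1->P2, P2->P3, ..., P11->P12
Steps needed = (number of implications) - 1 = 11 - 1 = 10

10


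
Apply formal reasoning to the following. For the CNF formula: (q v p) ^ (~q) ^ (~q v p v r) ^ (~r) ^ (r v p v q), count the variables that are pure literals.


Check each variable for pure literal status:
p: pure positive
q: mixed (not pure)
r: mixed (not pure)
Pure literal count = 1

1


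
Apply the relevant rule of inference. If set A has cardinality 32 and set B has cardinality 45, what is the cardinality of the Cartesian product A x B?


The Cartesian product A x B contains all ordered pairs (a, b).
|A x B| = |A| * |B| = 32 * 45 = 1440

1440


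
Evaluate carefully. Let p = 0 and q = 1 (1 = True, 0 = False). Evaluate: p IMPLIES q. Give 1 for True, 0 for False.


p = 0, q = 1
Operation: p IMPLIES q
Evaluate: 0 IMPLIES 1 = 1

1


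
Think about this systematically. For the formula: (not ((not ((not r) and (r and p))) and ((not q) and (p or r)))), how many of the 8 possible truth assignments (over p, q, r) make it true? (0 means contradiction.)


Check all 8 assignments:
p=0, q=0, r=0: 1
p=0, q=0, r=1: 0
p=0, q=1, r=0: 1
p=0, q=1, r=1: 1
p=1, q=0, r=0: 0
p=1, q=0, r=1: 0
p=1, q=1, r=0: 1
p=1, q=1, r=1: 1
Count of True = 5

5


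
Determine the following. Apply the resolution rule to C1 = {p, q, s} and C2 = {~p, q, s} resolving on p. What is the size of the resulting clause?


Remove p from C1 and ~p from C2.
C1 remainder: {q, s}
C2 remainder: {q, s}
Union (resolvent): {q, s}
Resolvent has 2 literal(s).

2


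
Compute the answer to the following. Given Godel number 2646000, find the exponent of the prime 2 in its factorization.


Factorize 2646000 by dividing by 2 repeatedly.
Division steps: 2 divides 2646000 exactly 4 time(s).
Exponent of 2 = 4

4


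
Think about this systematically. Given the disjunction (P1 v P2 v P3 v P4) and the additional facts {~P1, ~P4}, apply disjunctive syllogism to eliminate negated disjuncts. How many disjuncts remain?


Original disjuncts (4): P1, P2, P3, P4
Negated (eliminate): ~P1, ~P4
Remaining disjuncts: P2, P3
Count = 4 - 2 = 2

2


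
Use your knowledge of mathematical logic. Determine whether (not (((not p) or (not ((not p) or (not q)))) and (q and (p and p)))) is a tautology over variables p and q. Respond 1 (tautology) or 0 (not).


Check all 4 assignments:
p=0, q=0: 1
p=0, q=1: 1
p=1, q=0: 1
p=1, q=1: 0
Satisfying count = 3/4.
Tautology iff count = 4: no.

0


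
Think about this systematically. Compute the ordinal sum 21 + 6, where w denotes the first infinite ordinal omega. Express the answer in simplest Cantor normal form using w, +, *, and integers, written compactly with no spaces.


Compute 21 + 6.
Ordinal + is associative but NOT commutative; for finite n>0, n + w = w but w + n stays w+n.
Both operands finite; ordinal + agrees with natural +: 21 + 6 = 27.
Result = 27

27


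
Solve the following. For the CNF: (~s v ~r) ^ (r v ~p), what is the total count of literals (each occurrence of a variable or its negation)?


Counting literals in each clause:
Clause 1: 2 literal(s)
Clause 2: 2 literal(s)
Total = 4

4


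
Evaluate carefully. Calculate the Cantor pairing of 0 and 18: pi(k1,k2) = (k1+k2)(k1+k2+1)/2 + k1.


k1 + k2 = 18
(k1+k2)(k1+k2+1)/2 = 18 * 19 / 2 = 171
pi = 171 + 0 = 171

171


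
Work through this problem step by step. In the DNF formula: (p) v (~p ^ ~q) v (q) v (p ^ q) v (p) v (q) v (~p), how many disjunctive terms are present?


A DNF formula is a disjunction of terms (conjunctions).
Terms are separated by v.
Counting the disjuncts: 7 terms.

7


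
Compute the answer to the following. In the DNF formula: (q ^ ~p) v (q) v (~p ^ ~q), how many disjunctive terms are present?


A DNF formula is a disjunction of terms (conjunctions).
Terms are separated by v.
Counting the disjuncts: 3 terms.

3


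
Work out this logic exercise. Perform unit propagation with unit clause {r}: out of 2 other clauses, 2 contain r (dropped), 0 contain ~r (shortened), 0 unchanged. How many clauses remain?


Satisfied (removed): 2
Shortened (remain): 0
Unchanged (remain): 0
Remaining = 0 + 0 = 0

0


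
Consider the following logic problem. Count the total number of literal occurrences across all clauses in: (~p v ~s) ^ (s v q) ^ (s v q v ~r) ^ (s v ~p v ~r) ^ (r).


Counting literals in each clause:
Clause 1: 2 literal(s)
Clause 2: 2 literal(s)
Clause 3: 3 literal(s)
Clause 4: 3 literal(s)
Clause 5: 1 literal(s)
Total = 11

11


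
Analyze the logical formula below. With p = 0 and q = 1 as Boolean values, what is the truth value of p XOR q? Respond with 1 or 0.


p = 0, q = 1
Operation: p XOR q
Evaluate: 0 XOR 1 = 1

1


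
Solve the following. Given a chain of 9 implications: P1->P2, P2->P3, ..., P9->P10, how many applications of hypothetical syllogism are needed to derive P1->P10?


With 9 implications in a chain connecting 10 propositions:
P1->P2, P2->P3, ..., P9->P10
Steps needed = (number of implications) - 1 = 9 - 1 = 8

8


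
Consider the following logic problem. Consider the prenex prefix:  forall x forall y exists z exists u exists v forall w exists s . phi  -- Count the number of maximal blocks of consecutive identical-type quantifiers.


Quantifier-type sequence: A A E E E A E  (A=forall, E=exists)
Group into maximal same-type runs:
  Ax2 | Ex3 | Ax1 | Ex1
Number of blocks = 4

4


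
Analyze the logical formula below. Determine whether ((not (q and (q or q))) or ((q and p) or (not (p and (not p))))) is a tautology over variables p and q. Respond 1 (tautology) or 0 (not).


Check all 4 assignments:
p=0, q=0: 1
p=0, q=1: 1
p=1, q=0: 1
p=1, q=1: 1
Satisfying count = 4/4.
Tautology iff count = 4: yes.

1


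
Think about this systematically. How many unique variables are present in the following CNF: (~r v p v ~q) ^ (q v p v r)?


Identify each variable that appears in the formula.
Variables found: p, q, r
Count = 3

3


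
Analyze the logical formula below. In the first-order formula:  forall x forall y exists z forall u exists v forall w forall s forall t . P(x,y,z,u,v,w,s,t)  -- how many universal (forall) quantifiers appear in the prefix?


Quantifier prefix: forall x forall y exists z forall u exists v forall w forall s forall t
Mark each quantifier type:
  U U E U E U U U
Universal count = 6, Existential count = 2
Asked for universal (forall) quantifiers: 6

6


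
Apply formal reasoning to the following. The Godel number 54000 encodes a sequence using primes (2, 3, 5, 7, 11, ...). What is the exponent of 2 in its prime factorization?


Factorize 54000 by dividing by 2 repeatedly.
Division steps: 2 divides 54000 exactly 4 time(s).
Exponent of 2 = 4

4


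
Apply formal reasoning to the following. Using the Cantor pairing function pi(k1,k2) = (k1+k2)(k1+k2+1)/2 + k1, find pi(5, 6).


k1 + k2 = 11
(k1+k2)(k1+k2+1)/2 = 11 * 12 / 2 = 66
pi = 66 + 5 = 71

71


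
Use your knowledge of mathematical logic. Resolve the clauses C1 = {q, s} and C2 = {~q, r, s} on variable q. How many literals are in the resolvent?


Remove q from C1 and ~q from C2.
C1 remainder: {s}
C2 remainder: {r, s}
Union (resolvent): {r, s}
Resolvent has 2 literal(s).

2


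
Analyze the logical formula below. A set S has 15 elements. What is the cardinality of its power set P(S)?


The power set of a set with n elements has 2^n elements.
|P(S)| = 2^15 = 32768

32768


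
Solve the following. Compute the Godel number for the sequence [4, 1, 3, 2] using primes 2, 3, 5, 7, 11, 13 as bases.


Encode each element as an exponent of the corresponding prime:
  2^4 = 16
  3^1 = 3
  5^3 = 125
  7^2 = 49
Product = 16 * 3 * 125 * 49 = 294000

294000


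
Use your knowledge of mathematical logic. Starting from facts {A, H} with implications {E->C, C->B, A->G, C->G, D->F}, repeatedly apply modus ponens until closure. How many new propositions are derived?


Initial facts: {A, H}
Apply modus ponens to closure:
  A and A->G  =>  G
Final known: {A, G, H}
New propositions: {G}
Count = 1

1


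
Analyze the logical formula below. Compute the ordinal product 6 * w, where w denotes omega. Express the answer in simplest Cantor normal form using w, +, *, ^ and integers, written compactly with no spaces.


Compute 6 * w.
Ordinal * is associative and left-distributive over +, but NOT commutative; for finite n>1, n*w = w but w*n stays w*n.
For finite n>0, n * w = sup{n*k : k<w} = w. So 6 * w = w.
Result = w

w


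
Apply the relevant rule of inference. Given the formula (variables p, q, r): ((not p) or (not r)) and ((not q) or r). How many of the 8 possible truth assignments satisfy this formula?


Evaluate all 8 assignments for p, q, r:
p=0, q=0, r=0: 1
p=0, q=0, r=1: 1
p=0, q=1, r=0: 0
p=0, q=1, r=1: 1
p=1, q=0, r=0: 1
p=1, q=0, r=1: 0
p=1, q=1, r=0: 0
p=1, q=1, r=1: 0
Satisfying count = 4

4


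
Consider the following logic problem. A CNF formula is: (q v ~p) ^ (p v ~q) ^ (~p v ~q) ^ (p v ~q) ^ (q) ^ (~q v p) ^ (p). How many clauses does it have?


A CNF formula is a conjunction of clauses.
Clauses are separated by ^.
Counting the conjuncts: 7 clauses.

7


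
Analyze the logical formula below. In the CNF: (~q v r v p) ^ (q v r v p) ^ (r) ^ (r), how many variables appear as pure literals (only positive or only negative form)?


Check each variable for pure literal status:
p: pure positive
q: mixed (not pure)
r: pure positive
Pure literal count = 2

2


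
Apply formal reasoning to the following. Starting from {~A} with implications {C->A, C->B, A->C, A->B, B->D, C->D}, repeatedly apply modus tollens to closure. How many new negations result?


Initial negated facts: {~A}
Apply modus tollens to closure:
  ~A and C->A  =>  ~C
Final negated: {~A, ~C}
New negations: {~C}
Count = 1

1


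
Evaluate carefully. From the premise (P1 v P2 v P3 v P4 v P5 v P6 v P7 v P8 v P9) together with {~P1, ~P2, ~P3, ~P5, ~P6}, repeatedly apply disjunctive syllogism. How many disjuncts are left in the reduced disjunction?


Original disjuncts (9): P1, P2, P3, P4, P5, P6, P7, P8, P9
Negated (eliminate): ~P1, ~P2, ~P3, ~P5, ~P6
Remaining disjuncts: P4, P7, P8, P9
Count = 9 - 5 = 4

4


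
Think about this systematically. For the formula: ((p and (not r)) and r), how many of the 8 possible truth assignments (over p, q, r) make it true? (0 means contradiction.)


Check all 8 assignments:
p=0, q=0, r=0: 0
p=0, q=0, r=1: 0
p=0, q=1, r=0: 0
p=0, q=1, r=1: 0
p=1, q=0, r=0: 0
p=1, q=0, r=1: 0
p=1, q=1, r=0: 0
p=1, q=1, r=1: 0
Count of True = 0

0


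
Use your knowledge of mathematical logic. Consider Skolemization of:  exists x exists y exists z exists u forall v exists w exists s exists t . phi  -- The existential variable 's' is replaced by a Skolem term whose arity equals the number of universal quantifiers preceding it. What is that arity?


Quantifier prefix: exists x exists y exists z exists u forall v exists w exists s exists t
's' is existentially quantified at position 7.
Universal variables preceding it: v
Skolem function arity = 1

1


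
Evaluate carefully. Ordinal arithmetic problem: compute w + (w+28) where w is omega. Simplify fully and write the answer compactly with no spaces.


Compute w + (w+28).
Ordinal + is associative but NOT commutative; for finite n>0, n + w = w but w + n stays w+n.
w + (w+28) = (w+w) + 28 = w*2+28.
Result = w*2+28

w*2+28


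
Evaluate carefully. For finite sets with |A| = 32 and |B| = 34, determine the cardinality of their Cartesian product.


The Cartesian product A x B contains all ordered pairs (a, b).
|A x B| = |A| * |B| = 32 * 34 = 1088

1088


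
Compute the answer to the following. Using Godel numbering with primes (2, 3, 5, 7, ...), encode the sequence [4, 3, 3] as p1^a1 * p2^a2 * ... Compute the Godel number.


Encode each element as an exponent of the corresponding prime:
  2^4 = 16
  3^3 = 27
  5^3 = 125
Product = 16 * 27 * 125 = 54000

54000


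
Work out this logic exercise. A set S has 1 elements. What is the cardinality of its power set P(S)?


The power set of a set with n elements has 2^n elements.
|P(S)| = 2^1 = 2

2


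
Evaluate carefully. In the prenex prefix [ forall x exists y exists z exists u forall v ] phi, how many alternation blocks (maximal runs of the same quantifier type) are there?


Quantifier-type sequence: A E E E A  (A=forall, E=exists)
Group into maximal same-type runs:
  Ax1 | Ex3 | Ax1
Number of blocks = 3

3


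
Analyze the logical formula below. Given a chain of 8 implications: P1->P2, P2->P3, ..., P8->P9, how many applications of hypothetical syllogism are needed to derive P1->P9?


With 8 implications in a chain connecting 9 propositions:
P1->P2, P2->P3, ..., P8->P9
Steps needed = (number of implications) - 1 = 8 - 1 = 7

7


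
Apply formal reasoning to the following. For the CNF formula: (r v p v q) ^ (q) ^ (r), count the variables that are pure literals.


Check each variable for pure literal status:
p: pure positive
q: pure positive
r: pure positive
Pure literal count = 3

3


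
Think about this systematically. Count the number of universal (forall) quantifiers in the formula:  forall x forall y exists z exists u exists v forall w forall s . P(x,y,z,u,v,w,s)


Quantifier prefix: forall x forall y exists z exists u exists v forall w forall s
Mark each quantifier type:
  U U E E E U U
Universal count = 4, Existential count = 3
Asked for universal (forall) quantifiers: 4

4


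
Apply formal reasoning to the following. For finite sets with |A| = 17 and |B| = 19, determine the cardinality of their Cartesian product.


The Cartesian product A x B contains all ordered pairs (a, b).
|A x B| = |A| * |B| = 17 * 19 = 323

323


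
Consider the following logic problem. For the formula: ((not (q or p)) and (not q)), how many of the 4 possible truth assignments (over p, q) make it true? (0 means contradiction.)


Check all 4 assignments:
p=0, q=0: 1
p=0, q=1: 0
p=1, q=0: 0
p=1, q=1: 0
Count of True = 1

1


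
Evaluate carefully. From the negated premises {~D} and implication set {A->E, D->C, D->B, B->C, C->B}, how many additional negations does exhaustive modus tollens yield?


Initial negated facts: {~D}
Apply modus tollens to closure:
  (no implication fires)
Final negated: {~D}
New negations: {(none)}
Count = 0

0


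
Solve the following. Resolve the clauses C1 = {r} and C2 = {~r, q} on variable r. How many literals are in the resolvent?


Remove r from C1 and ~r from C2.
C1 remainder: {}
C2 remainder: {q}
Union (resolvent): {q}
Resolvent has 1 literal(s).

1


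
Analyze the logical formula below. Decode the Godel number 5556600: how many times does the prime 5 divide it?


Factorize 5556600 by dividing by 5 repeatedly.
Division steps: 5 divides 5556600 exactly 2 time(s).
Exponent of 5 = 2

2
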